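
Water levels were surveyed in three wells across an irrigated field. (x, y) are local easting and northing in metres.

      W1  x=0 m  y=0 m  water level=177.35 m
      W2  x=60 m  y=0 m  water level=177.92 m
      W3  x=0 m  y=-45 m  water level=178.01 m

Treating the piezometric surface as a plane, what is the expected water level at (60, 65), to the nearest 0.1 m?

∂h/∂x = (177.92 − 177.35) / (60 − 0) = +0.009500
∂h/∂y = (178.01 − 177.35) / (-45 − 0) = -0.01467
h(60, 65) = 177.35 + (+0.009500)·(60) + (-0.01467)·(65) = 177.35 +0.570 -0.953 = 176.967 m.

177.0 m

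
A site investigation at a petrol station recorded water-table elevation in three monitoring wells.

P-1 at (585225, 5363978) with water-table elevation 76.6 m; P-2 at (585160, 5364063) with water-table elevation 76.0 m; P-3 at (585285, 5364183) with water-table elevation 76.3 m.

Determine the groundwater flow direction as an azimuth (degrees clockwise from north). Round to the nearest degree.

300°

Differences from P-1: to P-2 (Δx, Δy, Δh) = (-65, 85, -0.6); to P-3 = (60, 205, -0.3).
Determinant of the coordinate differences = (-65)·205 − 60·85 = -18425.
∂h/∂x = [(-0.6)·205 − (-0.3)·85] / -18425 = +0.005292
∂h/∂y = [(-65)·(-0.3) − 60·(-0.6)] / -18425 = -0.003012
Flow direction (−∇h) has components (-0.005292 E, +0.003012 N).
Azimuth = atan2(E, N) = atan2(-0.005292, +0.003012) = 299.6° ≈ 300°.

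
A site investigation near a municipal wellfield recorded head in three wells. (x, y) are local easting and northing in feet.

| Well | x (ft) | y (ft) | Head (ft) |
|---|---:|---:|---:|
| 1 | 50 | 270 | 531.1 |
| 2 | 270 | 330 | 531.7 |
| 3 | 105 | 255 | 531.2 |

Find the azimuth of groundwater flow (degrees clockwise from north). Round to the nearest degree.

Differences from 1: to 2 (Δx, Δy, Δh) = (220, 60, +0.6); to 3 = (55, -15, +0.1).
Determinant of the coordinate differences = 220·(-15) − 55·60 = -6600.
∂h/∂x = [(+0.6)·(-15) − (+0.1)·60] / -6600 = +0.002273
∂h/∂y = [220·(+0.1) − 55·(+0.6)] / -6600 = +0.001667
Flow direction (−∇h) has components (-0.002273 E, -0.001667 N).
Azimuth = atan2(E, N) = atan2(-0.002273, -0.001667) = 233.7° ≈ 234°.

234°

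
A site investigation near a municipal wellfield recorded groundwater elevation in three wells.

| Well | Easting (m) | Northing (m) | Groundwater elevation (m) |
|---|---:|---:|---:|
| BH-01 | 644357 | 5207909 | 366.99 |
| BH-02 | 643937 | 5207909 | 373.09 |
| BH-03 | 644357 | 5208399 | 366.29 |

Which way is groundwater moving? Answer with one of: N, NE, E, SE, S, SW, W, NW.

∂h/∂x = (373.09 − 366.99) / (643937 − 644357) = -0.01452
∂h/∂y = (366.29 − 366.99) / (5208399 − 5207909) = -0.001429
Flow = −∇h = (+0.01452 east, +0.001429 north), which points east.

E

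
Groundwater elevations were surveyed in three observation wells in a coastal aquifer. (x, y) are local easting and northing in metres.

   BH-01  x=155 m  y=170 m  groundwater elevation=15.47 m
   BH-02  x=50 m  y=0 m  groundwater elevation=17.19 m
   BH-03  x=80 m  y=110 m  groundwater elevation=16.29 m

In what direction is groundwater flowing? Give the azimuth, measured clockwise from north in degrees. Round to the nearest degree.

Taking BH-01 as reference: BH-02−BH-01 = (-105, -170, +1.72); BH-03−BH-01 = (-75, -60, +0.82).
Determinant of the coordinate differences = (-105)·(-60) − (-75)·(-170) = -6450.
∂h/∂x = [(+1.72)·(-60) − (+0.82)·(-170)] / -6450 = -0.005612
∂h/∂y = [(-105)·(+0.82) − (-75)·(+1.72)] / -6450 = -0.006651
Flow direction (−∇h) has components (+0.005612 E, +0.006651 N).
Azimuth = atan2(E, N) = atan2(+0.005612, +0.006651) = 40.2° ≈ 040°.

040°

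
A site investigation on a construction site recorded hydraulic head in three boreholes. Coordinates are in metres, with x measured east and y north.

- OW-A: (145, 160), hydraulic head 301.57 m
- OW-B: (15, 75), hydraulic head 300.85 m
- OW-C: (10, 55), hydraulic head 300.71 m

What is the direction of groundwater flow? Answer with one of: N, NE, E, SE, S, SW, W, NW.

S

With h = a·x + b·y + c and OW-A as origin, the differences give:
  (-130)·a + (-85)·b = -0.72
  (-135)·a + (-105)·b = -0.86
Eliminate b (×(-105) and ×(-85), subtract): 2175·a = 2.500 → a = ∂h/∂x = +0.001149
Back-substitute: b = ∂h/∂y = +0.006713.
Flow = −∇h = (-0.001149 east, -0.006713 north), which points south.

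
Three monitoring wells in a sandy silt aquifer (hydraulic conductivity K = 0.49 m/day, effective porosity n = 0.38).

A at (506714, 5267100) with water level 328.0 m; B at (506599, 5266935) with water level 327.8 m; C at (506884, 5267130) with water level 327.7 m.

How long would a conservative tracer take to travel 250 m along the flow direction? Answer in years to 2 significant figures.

150 years

Taking A as reference: B−A = (-115, -165, -0.2); C−A = (170, 30, -0.3).
Determinant of the coordinate differences = (-115)·30 − 170·(-165) = 24600.
∂h/∂x = [(-0.2)·30 − (-0.3)·(-165)] / 24600 = -0.002256
∂h/∂y = [(-115)·(-0.3) − 170·(-0.2)] / 24600 = +0.002785
|∇h| = √(-0.002256² + 0.002785²) = 0.003584
Seepage velocity v = K·i/n = 0.49 × 0.003584 / 0.38 = 0.004621 m/day.
t = 250 / 0.004621 = 5.41e+04 days = 148 years.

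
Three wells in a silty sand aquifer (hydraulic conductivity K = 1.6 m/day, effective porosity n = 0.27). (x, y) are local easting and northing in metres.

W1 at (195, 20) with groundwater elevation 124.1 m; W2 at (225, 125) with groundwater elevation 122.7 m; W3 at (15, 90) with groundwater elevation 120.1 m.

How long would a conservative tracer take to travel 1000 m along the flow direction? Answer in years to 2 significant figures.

20 years

Taking W1 as reference: W2−W1 = (30, 105, -1.4); W3−W1 = (-180, 70, -4.0).
Determinant of the coordinate differences = 30·70 − (-180)·105 = 21000.
∂h/∂x = [(-1.4)·70 − (-4.0)·105] / 21000 = +0.01533
∂h/∂y = [30·(-4.0) − (-180)·(-1.4)] / 21000 = -0.01771
|∇h| = √(0.01533² + -0.01771²) = 0.02342
Seepage velocity v = K·i/n = 1.6 × 0.02342 / 0.27 = 0.1388 m/day.
t = 1000 / 0.1388 = 7205 days = 19.7 years.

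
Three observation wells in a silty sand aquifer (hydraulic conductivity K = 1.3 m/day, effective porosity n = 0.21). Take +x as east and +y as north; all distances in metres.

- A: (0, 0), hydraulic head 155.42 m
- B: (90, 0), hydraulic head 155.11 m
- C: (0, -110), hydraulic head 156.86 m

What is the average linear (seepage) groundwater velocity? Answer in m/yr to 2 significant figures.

31 m/yr

∂h/∂x = (155.11 − 155.42) / (90 − 0) = -0.003444
∂h/∂y = (156.86 − 155.42) / (-110 − 0) = -0.01309
|∇h| = √(-0.003444² + -0.01309²) = 0.01354
Seepage velocity v = K·i/n = 1.3 × 0.01354 / 0.21 = 0.08382 m/day = 30.62 m/yr.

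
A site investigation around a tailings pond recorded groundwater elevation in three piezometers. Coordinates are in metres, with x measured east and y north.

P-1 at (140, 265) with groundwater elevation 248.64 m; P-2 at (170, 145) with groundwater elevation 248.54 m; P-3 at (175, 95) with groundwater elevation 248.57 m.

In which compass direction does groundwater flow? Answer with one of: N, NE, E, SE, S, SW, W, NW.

E

Taking P-1 as reference: P-2−P-1 = (30, -120, -0.10); P-3−P-1 = (35, -170, -0.07).
Solve a·Δx + b·Δy = Δh: det = 30·(-170) − 35·(-120) = -900.
∂h/∂x = [(-0.10)·(-170) − (-0.07)·(-120)] / -900 = -0.009556
∂h/∂y = [30·(-0.07) − 35·(-0.10)] / -900 = -0.001556
Flow = −∇h = (+0.009556 east, +0.001556 north), which points east.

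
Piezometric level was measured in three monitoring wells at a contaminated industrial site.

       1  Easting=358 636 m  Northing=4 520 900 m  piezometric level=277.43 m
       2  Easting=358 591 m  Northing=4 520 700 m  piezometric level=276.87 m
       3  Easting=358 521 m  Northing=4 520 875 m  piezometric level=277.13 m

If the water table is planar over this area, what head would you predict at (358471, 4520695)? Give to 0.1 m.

276.6 m

With h = a·x + b·y + c and 1 as origin, the differences give:
  (-45)·a + (-200)·b = -0.56
  (-115)·a + (-25)·b = -0.30
Eliminate b (×(-25) and ×(-200), subtract): -21875·a = -46.000 → a = ∂h/∂x = +0.002103
Back-substitute: b = ∂h/∂y = +0.002327.
h(358471, 4520695) = 277.43 + (+0.002103)·(-165) + (+0.002327)·(-205) = 277.43 -0.347 -0.477 = 276.606 m.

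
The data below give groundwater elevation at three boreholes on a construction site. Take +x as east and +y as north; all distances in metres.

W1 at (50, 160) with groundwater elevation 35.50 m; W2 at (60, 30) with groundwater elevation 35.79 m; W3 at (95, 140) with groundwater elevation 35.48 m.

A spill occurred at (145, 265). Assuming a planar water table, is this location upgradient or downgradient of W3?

Three-point gradient (reference W1): Δ to W2 = (10, -130, +0.29), Δ to W3 = (45, -20, -0.02).
∂h/∂x = -0.001487, ∂h/∂y = -0.002345 (det = 5650).
Head at (145, 265) = 35.50 + (-0.001487)·(95) + (-0.002345)·(105) = 35.11 m.
That is lower than the 35.48 m at W3, so the point is downgradient.

downgradient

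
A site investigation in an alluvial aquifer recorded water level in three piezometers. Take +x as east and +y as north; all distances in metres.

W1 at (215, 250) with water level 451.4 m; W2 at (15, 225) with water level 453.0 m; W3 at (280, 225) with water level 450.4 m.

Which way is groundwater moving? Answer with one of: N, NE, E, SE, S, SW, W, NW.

SE

Differences from W1: to W2 (Δx, Δy, Δh) = (-200, -25, +1.6); to W3 = (65, -25, -1.0).
Solve a·Δx + b·Δy = Δh: det = (-200)·(-25) − 65·(-25) = 6625.
∂h/∂x = [(+1.6)·(-25) − (-1.0)·(-25)] / 6625 = -0.009811
∂h/∂y = [(-200)·(-1.0) − 65·(+1.6)] / 6625 = +0.01449
Flow = −∇h = (+0.009811 east, -0.01449 north), which points southeast.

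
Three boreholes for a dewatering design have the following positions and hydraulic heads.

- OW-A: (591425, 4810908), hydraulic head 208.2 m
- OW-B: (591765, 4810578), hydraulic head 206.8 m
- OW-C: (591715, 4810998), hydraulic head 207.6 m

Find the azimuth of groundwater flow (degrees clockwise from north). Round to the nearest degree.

Three-point gradient (reference OW-A): Δ to OW-B = (340, -330, -1.4), Δ to OW-C = (290, 90, -0.6).
∂h/∂x = -0.002565, ∂h/∂y = +0.001599 (det = 126300).
Flow direction (−∇h) has components (+0.002565 E, -0.001599 N).
Azimuth = atan2(E, N) = atan2(+0.002565, -0.001599) = 121.9° ≈ 122°.

122°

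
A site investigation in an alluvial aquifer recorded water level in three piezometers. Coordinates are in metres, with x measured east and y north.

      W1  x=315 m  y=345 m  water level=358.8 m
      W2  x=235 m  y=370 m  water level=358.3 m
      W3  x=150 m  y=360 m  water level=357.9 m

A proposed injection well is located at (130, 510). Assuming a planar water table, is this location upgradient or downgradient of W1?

downgradient

Taking W1 as reference: W2−W1 = (-80, 25, -0.5); W3−W1 = (-165, 15, -0.9).
Determinant of the coordinate differences = (-80)·15 − (-165)·25 = 2925.
∂h/∂x = [(-0.5)·15 − (-0.9)·25] / 2925 = +0.005128
∂h/∂y = [(-80)·(-0.9) − (-165)·(-0.5)] / 2925 = -0.003590
Head at (130, 510) = 358.8 + (+0.005128)·(-185) + (-0.003590)·(165) = 357.26 m.
That is lower than the 358.8 m at W1, so the point is downgradient.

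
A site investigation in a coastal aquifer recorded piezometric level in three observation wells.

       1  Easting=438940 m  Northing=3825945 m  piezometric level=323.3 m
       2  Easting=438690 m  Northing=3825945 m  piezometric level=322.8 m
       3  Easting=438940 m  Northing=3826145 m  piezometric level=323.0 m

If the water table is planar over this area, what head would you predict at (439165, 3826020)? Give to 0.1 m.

∂h/∂x = (322.8 − 323.3) / (438690 − 438940) = +0.002000
∂h/∂y = (323.0 − 323.3) / (3826145 − 3825945) = -0.001500
h(439165, 3826020) = 323.3 + (+0.002000)·(225) + (-0.001500)·(75) = 323.3 +0.450 -0.113 = 323.638 m.

323.6 m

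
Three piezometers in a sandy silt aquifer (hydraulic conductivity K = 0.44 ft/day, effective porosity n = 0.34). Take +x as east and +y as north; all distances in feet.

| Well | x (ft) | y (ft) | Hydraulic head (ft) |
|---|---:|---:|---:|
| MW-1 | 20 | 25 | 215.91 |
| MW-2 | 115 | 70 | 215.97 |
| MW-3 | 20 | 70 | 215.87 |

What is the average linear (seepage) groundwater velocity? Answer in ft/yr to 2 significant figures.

Differences from MW-1: to MW-2 (Δx, Δy, Δh) = (95, 45, +0.06); to MW-3 = (0, 45, -0.04).
Determinant of the coordinate differences = 95·45 − 0·45 = 4275.
∂h/∂x = [(+0.06)·45 − (-0.04)·45] / 4275 = +0.001053
∂h/∂y = [95·(-0.04) − 0·(+0.06)] / 4275 = -0.0008889
|∇h| = √(0.001053² + -0.0008889²) = 0.001378
Seepage velocity v = K·i/n = 0.44 × 0.001378 / 0.34 = 0.001783 ft/day = 0.6512 ft/yr.

0.65 ft/yr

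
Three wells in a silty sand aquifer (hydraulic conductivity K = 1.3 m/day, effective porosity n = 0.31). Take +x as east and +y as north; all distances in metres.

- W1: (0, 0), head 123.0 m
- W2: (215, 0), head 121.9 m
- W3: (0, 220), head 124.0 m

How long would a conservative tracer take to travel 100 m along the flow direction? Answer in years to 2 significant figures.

9.5 years

∂h/∂x = (121.9 − 123.0) / (215 − 0) = -0.005116
∂h/∂y = (124.0 − 123.0) / (220 − 0) = +0.004545
|∇h| = √(-0.005116² + 0.004545²) = 0.006843
Seepage velocity v = K·i/n = 1.3 × 0.006843 / 0.31 = 0.0287 m/day.
t = 100 / 0.0287 = 3484 days = 9.54 years.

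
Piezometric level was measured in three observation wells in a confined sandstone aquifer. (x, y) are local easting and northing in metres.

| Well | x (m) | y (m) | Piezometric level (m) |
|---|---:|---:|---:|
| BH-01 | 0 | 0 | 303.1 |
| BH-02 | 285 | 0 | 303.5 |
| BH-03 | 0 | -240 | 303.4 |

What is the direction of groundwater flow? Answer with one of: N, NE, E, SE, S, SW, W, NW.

∂h/∂x = (303.5 − 303.1) / (285 − 0) = +0.001404
∂h/∂y = (303.4 − 303.1) / (-240 − 0) = -0.001250
Flow = −∇h = (-0.001404 east, +0.001250 north), which points northwest.

NW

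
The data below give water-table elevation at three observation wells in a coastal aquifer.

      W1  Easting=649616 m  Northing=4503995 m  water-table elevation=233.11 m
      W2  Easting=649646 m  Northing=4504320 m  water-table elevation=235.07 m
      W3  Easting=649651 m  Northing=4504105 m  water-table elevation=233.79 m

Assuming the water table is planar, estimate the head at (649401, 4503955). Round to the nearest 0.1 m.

232.7 m

Differences from W1: to W2 (Δx, Δy, Δh) = (30, 325, +1.96); to W3 = (35, 110, +0.68).
Solve a·Δx + b·Δy = Δh: det = 30·110 − 35·325 = -8075.
∂h/∂x = [(+1.96)·110 − (+0.68)·325] / -8075 = +0.0006687
∂h/∂y = [30·(+0.68) − 35·(+1.96)] / -8075 = +0.005969
h(649401, 4503955) = 233.11 + (+0.0006687)·(-215) + (+0.005969)·(-40) = 233.11 -0.144 -0.239 = 232.727 m.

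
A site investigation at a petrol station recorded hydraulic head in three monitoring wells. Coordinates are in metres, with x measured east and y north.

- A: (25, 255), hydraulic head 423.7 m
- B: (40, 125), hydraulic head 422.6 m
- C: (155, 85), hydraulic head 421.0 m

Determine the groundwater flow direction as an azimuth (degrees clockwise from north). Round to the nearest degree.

122°

Taking A as reference: B−A = (15, -130, -1.1); C−A = (130, -170, -2.7).
Solve a·Δx + b·Δy = Δh: det = 15·(-170) − 130·(-130) = 14350.
∂h/∂x = [(-1.1)·(-170) − (-2.7)·(-130)] / 14350 = -0.01143
∂h/∂y = [15·(-2.7) − 130·(-1.1)] / 14350 = +0.007143
Flow direction (−∇h) has components (+0.01143 E, -0.007143 N).
Azimuth = atan2(E, N) = atan2(+0.01143, -0.007143) = 122.0° ≈ 122°.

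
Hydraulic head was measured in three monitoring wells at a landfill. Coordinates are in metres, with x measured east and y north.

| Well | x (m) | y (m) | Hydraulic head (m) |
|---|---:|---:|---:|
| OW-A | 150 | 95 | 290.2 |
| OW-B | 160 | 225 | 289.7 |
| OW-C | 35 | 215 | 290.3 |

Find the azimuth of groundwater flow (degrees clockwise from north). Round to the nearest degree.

Differences from OW-A: to OW-B (Δx, Δy, Δh) = (10, 130, -0.5); to OW-C = (-115, 120, +0.1).
Solve a·Δx + b·Δy = Δh: det = 10·120 − (-115)·130 = 16150.
∂h/∂x = [(-0.5)·120 − (+0.1)·130] / 16150 = -0.004520
∂h/∂y = [10·(+0.1) − (-115)·(-0.5)] / 16150 = -0.003498
Flow direction (−∇h) has components (+0.004520 E, +0.003498 N).
Azimuth = atan2(E, N) = atan2(+0.004520, +0.003498) = 52.3° ≈ 052°.

052°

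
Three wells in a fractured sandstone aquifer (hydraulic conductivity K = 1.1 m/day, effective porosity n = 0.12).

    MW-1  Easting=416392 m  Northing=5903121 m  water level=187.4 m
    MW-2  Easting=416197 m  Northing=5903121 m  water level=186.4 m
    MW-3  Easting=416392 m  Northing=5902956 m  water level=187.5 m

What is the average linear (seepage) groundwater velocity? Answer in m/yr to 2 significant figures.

17 m/yr

∂h/∂x = (186.4 − 187.4) / (416197 − 416392) = +0.005128
∂h/∂y = (187.5 − 187.4) / (5902956 − 5903121) = -0.0006061
|∇h| = √(0.005128² + -0.0006061²) = 0.005164
Seepage velocity v = K·i/n = 1.1 × 0.005164 / 0.12 = 0.04734 m/day = 17.29 m/yr.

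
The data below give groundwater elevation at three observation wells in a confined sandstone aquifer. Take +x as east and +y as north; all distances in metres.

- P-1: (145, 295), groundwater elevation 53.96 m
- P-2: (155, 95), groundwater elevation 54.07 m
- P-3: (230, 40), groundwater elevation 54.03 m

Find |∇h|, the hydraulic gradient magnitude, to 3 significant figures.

0.00114

Taking P-1 as reference: P-2−P-1 = (10, -200, +0.11); P-3−P-1 = (85, -255, +0.07).
Determinant of the coordinate differences = 10·(-255) − 85·(-200) = 14450.
∂h/∂x = [(+0.11)·(-255) − (+0.07)·(-200)] / 14450 = -0.0009723
∂h/∂y = [10·(+0.07) − 85·(+0.11)] / 14450 = -0.0005986
|∇h| = √(-0.0009723² + -0.0005986²) = 0.001142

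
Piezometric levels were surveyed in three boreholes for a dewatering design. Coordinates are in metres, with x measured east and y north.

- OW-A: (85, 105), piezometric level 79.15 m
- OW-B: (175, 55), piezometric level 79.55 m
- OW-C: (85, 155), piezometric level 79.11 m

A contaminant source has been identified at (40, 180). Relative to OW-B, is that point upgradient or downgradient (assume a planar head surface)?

With h = a·x + b·y + c and OW-A as origin, the differences give:
  90·a + (-50)·b = +0.40
  0·a + 50·b = -0.04
Eliminate b (×50 and ×(-50), subtract): 4500·a = 18.000 → a = ∂h/∂x = +0.004000
Back-substitute: b = ∂h/∂y = -0.0008000.
Head at (40, 180) = 79.15 + (+0.004000)·(-45) + (-0.0008000)·(75) = 78.91 m.
That is lower than the 79.55 m at OW-B, so the point is downgradient.

downgradient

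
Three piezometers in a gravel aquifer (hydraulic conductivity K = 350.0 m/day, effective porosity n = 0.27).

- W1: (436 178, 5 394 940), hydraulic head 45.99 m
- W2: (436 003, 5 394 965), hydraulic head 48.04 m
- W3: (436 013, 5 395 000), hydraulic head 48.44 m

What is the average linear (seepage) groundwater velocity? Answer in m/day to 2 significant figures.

22 m/day

Taking W1 as reference: W2−W1 = (-175, 25, +2.05); W3−W1 = (-165, 60, +2.45).
Solve a·Δx + b·Δy = Δh: det = (-175)·60 − (-165)·25 = -6375.
∂h/∂x = [(+2.05)·60 − (+2.45)·25] / -6375 = -0.009686
∂h/∂y = [(-175)·(+2.45) − (-165)·(+2.05)] / -6375 = +0.01420
|∇h| = √(-0.009686² + 0.01420²) = 0.01719
Seepage velocity v = K·i/n = 350.0 × 0.01719 / 0.27 = 22.28 m/day.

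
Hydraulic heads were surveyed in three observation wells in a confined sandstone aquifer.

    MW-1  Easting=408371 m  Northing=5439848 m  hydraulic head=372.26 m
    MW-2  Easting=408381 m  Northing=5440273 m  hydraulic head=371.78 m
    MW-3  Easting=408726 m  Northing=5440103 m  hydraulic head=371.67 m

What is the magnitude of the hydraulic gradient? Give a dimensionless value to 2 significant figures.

0.0014

With h = a·x + b·y + c and MW-1 as origin, the differences give:
  10·a + 425·b = -0.48
  355·a + 255·b = -0.59
Eliminate b (×255 and ×425, subtract): -148325·a = 128.350 → a = ∂h/∂x = -0.0008653
Back-substitute: b = ∂h/∂y = -0.001109.
|∇h| = √(-0.0008653² + -0.001109²) = 0.001407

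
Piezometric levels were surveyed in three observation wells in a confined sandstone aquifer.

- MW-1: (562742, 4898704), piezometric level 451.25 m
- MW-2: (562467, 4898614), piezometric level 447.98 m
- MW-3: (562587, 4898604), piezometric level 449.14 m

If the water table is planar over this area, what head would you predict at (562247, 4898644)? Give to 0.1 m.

Three-point gradient (reference MW-1): Δ to MW-2 = (-275, -90, -3.27), Δ to MW-3 = (-155, -100, -2.11).
∂h/∂x = +0.01012, ∂h/∂y = +0.005417 (det = 13550).
h(562247, 4898644) = 451.25 + (+0.01012)·(-495) + (+0.005417)·(-60) = 451.25 -5.008 -0.325 = 445.917 m.

445.9 m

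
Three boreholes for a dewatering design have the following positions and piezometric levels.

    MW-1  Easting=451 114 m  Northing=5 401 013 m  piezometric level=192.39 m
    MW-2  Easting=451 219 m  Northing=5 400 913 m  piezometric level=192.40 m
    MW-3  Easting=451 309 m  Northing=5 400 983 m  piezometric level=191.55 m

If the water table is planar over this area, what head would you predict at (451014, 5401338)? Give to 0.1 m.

191.1 m

Taking MW-1 as reference: MW-2−MW-1 = (105, -100, +0.01); MW-3−MW-1 = (195, -30, -0.84).
Solve a·Δx + b·Δy = Δh: det = 105·(-30) − 195·(-100) = 16350.
∂h/∂x = [(+0.01)·(-30) − (-0.84)·(-100)] / 16350 = -0.005156
∂h/∂y = [105·(-0.84) − 195·(+0.01)] / 16350 = -0.005514
h(451014, 5401338) = 192.39 + (-0.005156)·(-100) + (-0.005514)·(325) = 192.39 +0.516 -1.792 = 191.114 m.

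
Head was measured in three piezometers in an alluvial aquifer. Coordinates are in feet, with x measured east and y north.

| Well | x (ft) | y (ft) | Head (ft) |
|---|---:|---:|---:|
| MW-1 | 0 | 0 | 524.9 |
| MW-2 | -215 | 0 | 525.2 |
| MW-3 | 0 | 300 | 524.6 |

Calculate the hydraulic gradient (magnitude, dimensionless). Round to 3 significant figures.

0.00172

∂h/∂x = (525.2 − 524.9) / (-215 − 0) = -0.001395
∂h/∂y = (524.6 − 524.9) / (300 − 0) = -0.0010000
|∇h| = √(-0.001395² + -0.0010000²) = 0.001716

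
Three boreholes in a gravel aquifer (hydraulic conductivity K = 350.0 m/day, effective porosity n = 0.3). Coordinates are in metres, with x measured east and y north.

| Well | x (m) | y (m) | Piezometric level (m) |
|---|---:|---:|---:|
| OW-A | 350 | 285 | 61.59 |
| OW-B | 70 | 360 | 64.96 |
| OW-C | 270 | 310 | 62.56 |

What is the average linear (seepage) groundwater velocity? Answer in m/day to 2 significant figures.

Differences from OW-A: to OW-B (Δx, Δy, Δh) = (-280, 75, +3.37); to OW-C = (-80, 25, +0.97).
Solve a·Δx + b·Δy = Δh: det = (-280)·25 − (-80)·75 = -1000.
∂h/∂x = [(+3.37)·25 − (+0.97)·75] / -1000 = -0.01150
∂h/∂y = [(-280)·(+0.97) − (-80)·(+3.37)] / -1000 = +0.002000
|∇h| = √(-0.01150² + 0.002000²) = 0.01167
Seepage velocity v = K·i/n = 350.0 × 0.01167 / 0.3 = 13.62 m/day.

14 m/day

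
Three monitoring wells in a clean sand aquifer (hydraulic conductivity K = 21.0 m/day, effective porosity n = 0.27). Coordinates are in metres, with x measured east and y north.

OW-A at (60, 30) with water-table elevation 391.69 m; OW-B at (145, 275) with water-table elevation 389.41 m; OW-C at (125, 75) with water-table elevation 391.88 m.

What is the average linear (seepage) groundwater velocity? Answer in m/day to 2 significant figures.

Taking OW-A as reference: OW-B−OW-A = (85, 245, -2.28); OW-C−OW-A = (65, 45, +0.19).
Determinant of the coordinate differences = 85·45 − 65·245 = -12100.
∂h/∂x = [(-2.28)·45 − (+0.19)·245] / -12100 = +0.01233
∂h/∂y = [85·(+0.19) − 65·(-2.28)] / -12100 = -0.01358
|∇h| = √(0.01233² + -0.01358²) = 0.01834
Seepage velocity v = K·i/n = 21.0 × 0.01834 / 0.27 = 1.426 m/day.

1.4 m/day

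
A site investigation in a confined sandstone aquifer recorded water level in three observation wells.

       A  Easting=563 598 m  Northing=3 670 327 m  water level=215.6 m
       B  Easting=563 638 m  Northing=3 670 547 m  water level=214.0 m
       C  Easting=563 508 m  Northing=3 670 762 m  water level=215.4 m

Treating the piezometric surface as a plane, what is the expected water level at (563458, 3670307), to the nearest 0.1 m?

218.1 m

Differences from A: to B (Δx, Δy, Δh) = (40, 220, -1.6); to C = (-90, 435, -0.2).
Solve a·Δx + b·Δy = Δh: det = 40·435 − (-90)·220 = 37200.
∂h/∂x = [(-1.6)·435 − (-0.2)·220] / 37200 = -0.01753
∂h/∂y = [40·(-0.2) − (-90)·(-1.6)] / 37200 = -0.004086
h(563458, 3670307) = 215.6 + (-0.01753)·(-140) + (-0.004086)·(-20) = 215.6 +2.454 +0.082 = 218.135 m.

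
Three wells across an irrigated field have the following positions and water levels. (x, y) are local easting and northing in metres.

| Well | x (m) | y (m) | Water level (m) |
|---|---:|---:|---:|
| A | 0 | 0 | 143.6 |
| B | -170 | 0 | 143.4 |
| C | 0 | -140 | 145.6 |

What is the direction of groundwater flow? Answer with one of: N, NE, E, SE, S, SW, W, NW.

N

∂h/∂x = (143.4 − 143.6) / (-170 − 0) = +0.001176
∂h/∂y = (145.6 − 143.6) / (-140 − 0) = -0.01429
Flow = −∇h = (-0.001176 east, +0.01429 north), which points north.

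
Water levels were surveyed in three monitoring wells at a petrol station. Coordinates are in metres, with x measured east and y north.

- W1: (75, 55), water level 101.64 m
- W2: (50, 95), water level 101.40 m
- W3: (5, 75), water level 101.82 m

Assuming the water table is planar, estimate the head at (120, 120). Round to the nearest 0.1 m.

Three-point gradient (reference W1): Δ to W2 = (-25, 40, -0.24), Δ to W3 = (-70, 20, +0.18).
∂h/∂x = -0.005217, ∂h/∂y = -0.009261 (det = 2300).
h(120, 120) = 101.64 + (-0.005217)·(45) + (-0.009261)·(65) = 101.64 -0.235 -0.602 = 100.803 m.

100.8 m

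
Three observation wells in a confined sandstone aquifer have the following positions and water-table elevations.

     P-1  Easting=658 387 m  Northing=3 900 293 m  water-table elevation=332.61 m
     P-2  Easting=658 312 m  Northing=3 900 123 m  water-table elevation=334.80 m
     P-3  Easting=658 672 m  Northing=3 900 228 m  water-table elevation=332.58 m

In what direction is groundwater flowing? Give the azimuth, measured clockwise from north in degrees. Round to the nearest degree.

013°

With h = a·x + b·y + c and P-1 as origin, the differences give:
  (-75)·a + (-170)·b = +2.19
  285·a + (-65)·b = -0.03
Eliminate b (×(-65) and ×(-170), subtract): 53325·a = -147.450 → a = ∂h/∂x = -0.002765
Back-substitute: b = ∂h/∂y = -0.01166.
Flow direction (−∇h) has components (+0.002765 E, +0.01166 N).
Azimuth = atan2(E, N) = atan2(+0.002765, +0.01166) = 13.3° ≈ 013°.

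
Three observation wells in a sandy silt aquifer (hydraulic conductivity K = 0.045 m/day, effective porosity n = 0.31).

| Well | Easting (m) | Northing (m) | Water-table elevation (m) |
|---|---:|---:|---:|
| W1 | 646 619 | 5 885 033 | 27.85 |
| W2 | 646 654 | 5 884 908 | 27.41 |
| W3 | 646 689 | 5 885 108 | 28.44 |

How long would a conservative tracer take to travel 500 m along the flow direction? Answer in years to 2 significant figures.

With h = a·x + b·y + c and W1 as origin, the differences give:
  35·a + (-125)·b = -0.44
  70·a + 75·b = +0.59
Eliminate b (×75 and ×(-125), subtract): 11375·a = 40.750 → a = ∂h/∂x = +0.003582
Back-substitute: b = ∂h/∂y = +0.004523.
|∇h| = √(0.003582² + 0.004523²) = 0.00577
Seepage velocity v = K·i/n = 0.045 × 0.00577 / 0.31 = 0.0008376 m/day.
t = 500 / 0.0008376 = 5.969e+05 days = 1.63e+03 years.

1600 years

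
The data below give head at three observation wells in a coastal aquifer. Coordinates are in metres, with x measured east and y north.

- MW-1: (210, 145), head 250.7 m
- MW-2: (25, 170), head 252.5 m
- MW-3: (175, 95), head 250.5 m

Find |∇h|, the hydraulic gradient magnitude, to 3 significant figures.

0.0130

Differences from MW-1: to MW-2 (Δx, Δy, Δh) = (-185, 25, +1.8); to MW-3 = (-35, -50, -0.2).
Solve a·Δx + b·Δy = Δh: det = (-185)·(-50) − (-35)·25 = 10125.
∂h/∂x = [(+1.8)·(-50) − (-0.2)·25] / 10125 = -0.008395
∂h/∂y = [(-185)·(-0.2) − (-35)·(+1.8)] / 10125 = +0.009877
|∇h| = √(-0.008395² + 0.009877²) = 0.01296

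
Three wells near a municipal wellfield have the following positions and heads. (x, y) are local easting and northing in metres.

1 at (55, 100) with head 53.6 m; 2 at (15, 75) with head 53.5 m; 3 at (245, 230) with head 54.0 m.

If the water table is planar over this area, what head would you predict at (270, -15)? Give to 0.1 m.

55.8 m

Taking 1 as reference: 2−1 = (-40, -25, -0.1); 3−1 = (190, 130, +0.4).
Determinant of the coordinate differences = (-40)·130 − 190·(-25) = -450.
∂h/∂x = [(-0.1)·130 − (+0.4)·(-25)] / -450 = +0.006667
∂h/∂y = [(-40)·(+0.4) − 190·(-0.1)] / -450 = -0.006667
h(270, -15) = 53.6 + (+0.006667)·(215) + (-0.006667)·(-115) = 53.6 +1.433 +0.767 = 55.800 m.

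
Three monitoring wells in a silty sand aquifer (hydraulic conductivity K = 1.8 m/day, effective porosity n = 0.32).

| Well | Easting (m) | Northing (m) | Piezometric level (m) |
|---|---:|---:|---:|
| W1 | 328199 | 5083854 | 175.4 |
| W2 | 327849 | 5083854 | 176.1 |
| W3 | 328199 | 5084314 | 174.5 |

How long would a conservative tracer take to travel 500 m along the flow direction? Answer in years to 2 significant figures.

87 years

∂h/∂x = (176.1 − 175.4) / (327849 − 328199) = -0.002000
∂h/∂y = (174.5 − 175.4) / (5084314 − 5083854) = -0.001957
|∇h| = √(-0.002000² + -0.001957²) = 0.002798
Seepage velocity v = K·i/n = 1.8 × 0.002798 / 0.32 = 0.01574 m/day.
t = 500 / 0.01574 = 3.177e+04 days = 87 years.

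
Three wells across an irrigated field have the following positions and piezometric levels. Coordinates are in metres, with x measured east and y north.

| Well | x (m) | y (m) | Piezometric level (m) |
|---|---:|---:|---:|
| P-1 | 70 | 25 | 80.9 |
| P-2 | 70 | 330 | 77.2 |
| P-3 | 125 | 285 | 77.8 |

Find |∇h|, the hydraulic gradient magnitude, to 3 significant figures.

0.0122

Differences from P-1: to P-2 (Δx, Δy, Δh) = (0, 305, -3.7); to P-3 = (55, 260, -3.1).
Solve a·Δx + b·Δy = Δh: det = 0·260 − 55·305 = -16775.
∂h/∂x = [(-3.7)·260 − (-3.1)·305] / -16775 = +0.0009836
∂h/∂y = [0·(-3.1) − 55·(-3.7)] / -16775 = -0.01213
|∇h| = √(0.0009836² + -0.01213²) = 0.01217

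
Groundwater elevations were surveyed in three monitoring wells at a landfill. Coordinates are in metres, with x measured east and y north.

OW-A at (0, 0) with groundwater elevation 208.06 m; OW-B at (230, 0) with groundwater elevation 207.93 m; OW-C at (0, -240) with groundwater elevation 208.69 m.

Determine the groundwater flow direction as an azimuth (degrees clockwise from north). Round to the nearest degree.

012°

∂h/∂x = (207.93 − 208.06) / (230 − 0) = -0.0005652
∂h/∂y = (208.69 − 208.06) / (-240 − 0) = -0.002625
Flow direction (−∇h) has components (+0.0005652 E, +0.002625 N).
Azimuth = atan2(E, N) = atan2(+0.0005652, +0.002625) = 12.2° ≈ 012°.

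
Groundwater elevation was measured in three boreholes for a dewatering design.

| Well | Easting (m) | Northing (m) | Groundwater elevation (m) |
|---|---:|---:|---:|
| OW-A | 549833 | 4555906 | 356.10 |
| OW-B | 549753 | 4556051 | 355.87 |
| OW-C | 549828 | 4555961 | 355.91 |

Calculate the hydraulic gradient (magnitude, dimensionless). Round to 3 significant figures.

With h = a·x + b·y + c and OW-A as origin, the differences give:
  (-80)·a + 145·b = -0.23
  (-5)·a + 55·b = -0.19
Eliminate b (×55 and ×145, subtract): -3675·a = 14.900 → a = ∂h/∂x = -0.004054
Back-substitute: b = ∂h/∂y = -0.003823.
|∇h| = √(-0.004054² + -0.003823²) = 0.005572

0.00557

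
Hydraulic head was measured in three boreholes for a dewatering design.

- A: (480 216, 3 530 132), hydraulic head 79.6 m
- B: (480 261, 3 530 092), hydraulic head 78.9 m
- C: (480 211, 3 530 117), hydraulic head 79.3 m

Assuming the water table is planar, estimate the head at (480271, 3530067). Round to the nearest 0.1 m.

78.4 m

Three-point gradient (reference A): Δ to B = (45, -40, -0.7), Δ to C = (-5, -15, -0.3).
∂h/∂x = +0.001714, ∂h/∂y = +0.01943 (det = -875).
h(480271, 3530067) = 79.6 + (+0.001714)·(55) + (+0.01943)·(-65) = 79.6 +0.094 -1.263 = 78.431 m.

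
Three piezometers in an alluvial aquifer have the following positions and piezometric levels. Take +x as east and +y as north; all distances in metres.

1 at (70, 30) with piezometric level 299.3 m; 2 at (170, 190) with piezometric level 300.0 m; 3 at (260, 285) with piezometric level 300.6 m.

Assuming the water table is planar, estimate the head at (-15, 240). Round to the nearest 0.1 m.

298.9 m

With h = a·x + b·y + c and 1 as origin, the differences give:
  100·a + 160·b = +0.7
  190·a + 255·b = +1.3
Eliminate b (×255 and ×160, subtract): -4900·a = -29.50 → a = ∂h/∂x = +0.006020
Back-substitute: b = ∂h/∂y = +0.0006122.
h(-15, 240) = 299.3 + (+0.006020)·(-85) + (+0.0006122)·(210) = 299.3 -0.512 +0.129 = 298.917 m.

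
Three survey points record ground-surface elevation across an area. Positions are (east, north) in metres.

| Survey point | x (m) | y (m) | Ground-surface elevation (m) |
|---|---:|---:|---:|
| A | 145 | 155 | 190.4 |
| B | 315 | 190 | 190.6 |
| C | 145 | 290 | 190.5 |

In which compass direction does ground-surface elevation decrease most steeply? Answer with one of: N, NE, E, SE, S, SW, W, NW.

With z = a·x + b·y + c and A as origin, the differences give:
  170·a + 35·b = +0.2
  0·a + 135·b = +0.1
Eliminate b (×135 and ×35, subtract): 22950·a = 23.50 → a = ∂z/∂x = +0.001024
Back-substitute: b = ∂z/∂y = +0.0007407.
Steepest decrease is along −∇f = (-0.001024 E, -0.0007407 N) → southwest.

SW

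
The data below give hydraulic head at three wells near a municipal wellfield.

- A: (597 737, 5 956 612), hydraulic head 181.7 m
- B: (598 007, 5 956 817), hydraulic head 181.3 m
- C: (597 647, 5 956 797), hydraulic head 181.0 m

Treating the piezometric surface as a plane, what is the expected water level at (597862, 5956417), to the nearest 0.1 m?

With h = a·x + b·y + c and A as origin, the differences give:
  270·a + 205·b = -0.4
  (-90)·a + 185·b = -0.7
Eliminate b (×185 and ×205, subtract): 68400·a = 69.50 → a = ∂h/∂x = +0.001016
Back-substitute: b = ∂h/∂y = -0.003289.
h(597862, 5956417) = 181.7 + (+0.001016)·(125) + (-0.003289)·(-195) = 181.7 +0.127 +0.641 = 182.468 m.

182.5 m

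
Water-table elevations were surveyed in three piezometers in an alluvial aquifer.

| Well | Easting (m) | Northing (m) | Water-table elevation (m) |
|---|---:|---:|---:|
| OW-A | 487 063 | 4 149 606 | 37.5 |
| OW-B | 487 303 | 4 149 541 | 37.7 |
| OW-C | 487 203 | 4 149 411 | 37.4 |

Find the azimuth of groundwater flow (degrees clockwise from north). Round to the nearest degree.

With h = a·x + b·y + c and OW-A as origin, the differences give:
  240·a + (-65)·b = +0.2
  140·a + (-195)·b = -0.1
Eliminate b (×(-195) and ×(-65), subtract): -37700·a = -45.50 → a = ∂h/∂x = +0.001207
Back-substitute: b = ∂h/∂y = +0.001379.
Flow direction (−∇h) has components (-0.001207 E, -0.001379 N).
Azimuth = atan2(E, N) = atan2(-0.001207, -0.001379) = 221.2° ≈ 221°.

221°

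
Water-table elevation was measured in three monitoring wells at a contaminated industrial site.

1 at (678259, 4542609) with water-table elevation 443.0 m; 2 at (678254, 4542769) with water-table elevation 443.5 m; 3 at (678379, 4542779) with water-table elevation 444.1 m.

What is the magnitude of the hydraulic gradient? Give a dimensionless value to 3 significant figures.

Differences from 1: to 2 (Δx, Δy, Δh) = (-5, 160, +0.5); to 3 = (120, 170, +1.1).
Determinant of the coordinate differences = (-5)·170 − 120·160 = -20050.
∂h/∂x = [(+0.5)·170 − (+1.1)·160] / -20050 = +0.004539
∂h/∂y = [(-5)·(+1.1) − 120·(+0.5)] / -20050 = +0.003267
|∇h| = √(0.004539² + 0.003267²) = 0.005592

0.00559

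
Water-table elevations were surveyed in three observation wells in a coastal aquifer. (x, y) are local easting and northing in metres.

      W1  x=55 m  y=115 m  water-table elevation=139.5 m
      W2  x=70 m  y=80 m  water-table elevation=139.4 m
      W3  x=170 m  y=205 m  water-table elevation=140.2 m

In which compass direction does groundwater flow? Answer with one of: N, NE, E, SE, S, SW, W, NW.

SW

Three-point gradient (reference W1): Δ to W2 = (15, -35, -0.1), Δ to W3 = (115, 90, +0.7).
∂h/∂x = +0.002884, ∂h/∂y = +0.004093 (det = 5375).
Flow = −∇h = (-0.002884 east, -0.004093 north), which points southwest.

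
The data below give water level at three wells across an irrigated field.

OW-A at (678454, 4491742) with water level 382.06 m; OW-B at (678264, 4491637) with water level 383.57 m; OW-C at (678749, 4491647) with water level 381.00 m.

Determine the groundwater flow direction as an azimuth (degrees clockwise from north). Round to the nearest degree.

With h = a·x + b·y + c and OW-A as origin, the differences give:
  (-190)·a + (-105)·b = +1.51
  295·a + (-95)·b = -1.06
Eliminate b (×(-95) and ×(-105), subtract): 49025·a = -254.750 → a = ∂h/∂x = -0.005196
Back-substitute: b = ∂h/∂y = -0.004978.
Flow direction (−∇h) has components (+0.005196 E, +0.004978 N).
Azimuth = atan2(E, N) = atan2(+0.005196, +0.004978) = 46.2° ≈ 046°.

046°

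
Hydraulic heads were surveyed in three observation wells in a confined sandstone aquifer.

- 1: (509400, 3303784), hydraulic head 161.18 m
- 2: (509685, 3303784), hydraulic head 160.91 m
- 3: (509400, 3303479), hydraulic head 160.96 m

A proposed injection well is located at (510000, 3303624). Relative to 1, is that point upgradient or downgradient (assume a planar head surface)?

downgradient

∂h/∂x = (160.91 − 161.18) / (509685 − 509400) = -0.0009474
∂h/∂y = (160.96 − 161.18) / (3303479 − 3303784) = +0.0007213
Head at (510000, 3303624) = 161.18 + (-0.0009474)·(600) + (+0.0007213)·(-160) = 160.50 m.
That is lower than the 161.18 m at 1, so the point is downgradient.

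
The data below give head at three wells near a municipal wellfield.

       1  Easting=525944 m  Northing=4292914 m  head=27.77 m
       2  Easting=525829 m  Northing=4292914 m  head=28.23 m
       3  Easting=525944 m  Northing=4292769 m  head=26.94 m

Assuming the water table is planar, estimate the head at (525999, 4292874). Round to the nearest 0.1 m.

∂h/∂x = (28.23 − 27.77) / (525829 − 525944) = -0.004000
∂h/∂y = (26.94 − 27.77) / (4292769 − 4292914) = +0.005724
h(525999, 4292874) = 27.77 + (-0.004000)·(55) + (+0.005724)·(-40) = 27.77 -0.220 -0.229 = 27.321 m.

27.3 m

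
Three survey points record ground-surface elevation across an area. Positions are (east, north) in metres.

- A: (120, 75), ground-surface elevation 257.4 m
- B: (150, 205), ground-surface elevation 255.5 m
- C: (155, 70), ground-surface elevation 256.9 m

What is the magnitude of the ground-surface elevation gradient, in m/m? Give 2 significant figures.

Three-point gradient (reference A): Δ to B = (30, 130, -1.9), Δ to C = (35, -5, -0.5).
∂z/∂x = -0.01585, ∂z/∂y = -0.01096 (det = -4700).
|∇f| = √(-0.01585² + -0.01096²) = 0.01927 m/m

0.019 m/m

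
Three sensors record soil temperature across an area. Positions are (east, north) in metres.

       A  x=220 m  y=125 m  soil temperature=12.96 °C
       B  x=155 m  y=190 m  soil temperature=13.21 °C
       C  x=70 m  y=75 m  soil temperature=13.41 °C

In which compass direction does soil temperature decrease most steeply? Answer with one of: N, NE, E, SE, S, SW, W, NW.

With T = a·x + b·y + c and A as origin, the differences give:
  (-65)·a + 65·b = +0.25
  (-150)·a + (-50)·b = +0.45
Eliminate b (×(-50) and ×65, subtract): 13000·a = -41.750 → a = ∂T/∂x = -0.003212
Back-substitute: b = ∂T/∂y = +0.0006346.
Steepest decrease is along −∇f = (+0.003212 E, -0.0006346 N) → east.

E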